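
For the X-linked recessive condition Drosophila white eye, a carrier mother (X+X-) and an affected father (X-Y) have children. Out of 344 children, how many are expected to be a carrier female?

Cross: X+X- × X-Y
Offspring: 1 X+X-, 1 X+Y, 1 X-X-, 1 X-Y
Probability of a carrier female: 1/4
Expected count = 1/4 × 344 = 86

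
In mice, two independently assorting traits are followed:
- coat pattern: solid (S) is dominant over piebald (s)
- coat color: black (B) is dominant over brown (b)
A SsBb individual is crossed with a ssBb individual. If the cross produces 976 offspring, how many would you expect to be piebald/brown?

Dihybrid cross SsBb × ssBb — consider each gene separately:
coat pattern: Ss × ss → 2 Ss, 2 ss → 2 S_ : 2 ss (out of 4)
coat color: Bb × Bb → 1 BB, 2 Bb, 1 bb → 3 B_ : 1 bb (out of 4)
Combine (counts out of 4 × 4 = 16): solid/black (S_B_) = 2×3 = 6; solid/brown (S_bb) = 2×1 = 2; piebald/black (ssB_) = 2×3 = 6; piebald/brown (ssbb) = 2×1 = 2
Phenotype counts (out of 16): 6 solid/black, 2 solid/brown, 6 piebald/black, 2 piebald/brown
piebald/brown: 2 out of 16 → fraction 1/8
Expected count = 1/8 × 976 = 122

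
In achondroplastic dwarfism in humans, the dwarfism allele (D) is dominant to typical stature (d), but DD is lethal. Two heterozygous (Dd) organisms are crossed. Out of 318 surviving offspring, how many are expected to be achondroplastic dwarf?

Cross: Dd × Dd
Punnett square offspring (before lethality): 1 DD, 2 Dd, 1 dd
The DD genotype is lethal (embryos die); surviving offspring: 2 Dd, 1 dd
achondroplastic dwarf: 2 out of 3 → fraction 2/3
Expected count = 2/3 × 318 = 212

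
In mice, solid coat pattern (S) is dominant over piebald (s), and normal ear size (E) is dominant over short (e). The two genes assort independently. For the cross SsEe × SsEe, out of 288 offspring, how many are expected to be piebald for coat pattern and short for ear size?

Dihybrid cross SsEe × SsEe — consider each gene separately:
coat pattern: Ss × Ss → 1 SS, 2 Ss, 1 ss → 3 S_ : 1 ss (out of 4)
ear size: Ee × Ee → 1 EE, 2 Ee, 1 ee → 3 E_ : 1 ee (out of 4)
Looking for: piebald (ss) and short (ee)
P(piebald) = 1/4, P(short) = 1/4
P(both) = 1/4 × 1/4 = 1/16
Expected count = 1/16 × 288 = 18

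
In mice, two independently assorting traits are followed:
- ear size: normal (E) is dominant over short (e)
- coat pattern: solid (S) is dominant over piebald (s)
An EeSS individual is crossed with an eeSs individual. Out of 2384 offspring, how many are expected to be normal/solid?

Dihybrid cross EeSS × eeSs — consider each gene separately:
ear size: Ee × ee → 2 Ee, 2 ee → 2 E_ : 2 ee (out of 4)
coat pattern: SS × Ss → 2 SS, 2 Ss → 4 S_ (out of 4)
Combine (counts out of 4 × 4 = 16): normal/solid (E_S_) = 2×4 = 8; short/solid (eeS_) = 2×4 = 8
Phenotype counts (out of 16): 8 normal/solid, 8 short/solid
normal/solid: 8 out of 16 → fraction 1/2
Expected count = 1/2 × 2384 = 1192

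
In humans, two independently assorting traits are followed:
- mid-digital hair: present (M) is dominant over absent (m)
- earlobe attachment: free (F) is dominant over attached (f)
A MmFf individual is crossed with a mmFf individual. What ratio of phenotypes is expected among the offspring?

Dihybrid cross MmFf × mmFf — consider each gene separately:
mid-digital hair: Mm × mm → 2 Mm, 2 mm → 2 M_ : 2 mm (out of 4)
earlobe attachment: Ff × Ff → 1 FF, 2 Ff, 1 ff → 3 F_ : 1 ff (out of 4)
Combine (counts out of 4 × 4 = 16): present/free (M_F_) = 2×3 = 6; present/attached (M_ff) = 2×1 = 2; absent/free (mmF_) = 2×3 = 6; absent/attached (mmff) = 2×1 = 2
Phenotype counts (out of 16): 6 present/free, 2 present/attached, 6 absent/free, 2 absent/attached
Ratio: 3 present/free : 1 present/attached : 3 absent/free : 1 absent/attached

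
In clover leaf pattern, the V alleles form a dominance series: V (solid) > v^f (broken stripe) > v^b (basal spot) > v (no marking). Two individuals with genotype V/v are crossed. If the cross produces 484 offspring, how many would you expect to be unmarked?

Cross: V/v × V/v
Allele dominance: V > v^f > v^b > v
Offspring genotypes: 1 V/V, 2 V/v, 1 v/v
Phenotype counts: 3 solid, 1 unmarked
unmarked: 1 out of 4 → fraction 1/4
Expected count = 1/4 × 484 = 121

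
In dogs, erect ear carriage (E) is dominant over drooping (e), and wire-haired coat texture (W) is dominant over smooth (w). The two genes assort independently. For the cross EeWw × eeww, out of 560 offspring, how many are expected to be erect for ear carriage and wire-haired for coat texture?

Dihybrid cross EeWw × eeww — consider each gene separately:
ear carriage: Ee × ee → 2 Ee, 2 ee → 2 E_ : 2 ee (out of 4)
coat texture: Ww × ww → 2 Ww, 2 ww → 2 W_ : 2 ww (out of 4)
Looking for: erect (E_) and wire-haired (W_)
P(erect) = 2/4, P(wire-haired) = 2/4
P(both) = 2/4 × 2/4 = 4/16 = 1/4
Expected count = 1/4 × 560 = 140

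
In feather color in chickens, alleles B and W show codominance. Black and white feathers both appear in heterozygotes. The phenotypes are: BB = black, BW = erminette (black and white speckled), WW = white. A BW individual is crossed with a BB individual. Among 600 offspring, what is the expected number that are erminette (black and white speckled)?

Punnett square for BW × BB:
Offspring genotypes: 2 BB, 2 BW
Phenotype counts: 2 black, 2 erminette (black and white speckled)
erminette (black and white speckled): 2 out of 4 → fraction 1/2
Expected count = 1/2 × 600 = 300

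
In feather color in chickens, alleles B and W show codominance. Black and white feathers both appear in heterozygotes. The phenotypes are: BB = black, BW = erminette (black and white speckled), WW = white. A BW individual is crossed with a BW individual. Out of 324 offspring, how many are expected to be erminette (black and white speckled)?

Punnett square for BW × BW:
Offspring genotypes: 1 BB, 2 BW, 1 WW
Phenotype counts: 1 black, 2 erminette (black and white speckled), 1 white
erminette (black and white speckled): 2 out of 4 → fraction 1/2
Expected count = 1/2 × 324 = 162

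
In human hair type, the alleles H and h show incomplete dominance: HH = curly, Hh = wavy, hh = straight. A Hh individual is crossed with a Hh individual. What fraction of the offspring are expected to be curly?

Punnett square for Hh × Hh:
Offspring genotypes: 1 HH, 2 Hh, 1 hh
Phenotype counts: 1 curly, 2 wavy, 1 straight
curly: 1 out of 4
Probability: 1/4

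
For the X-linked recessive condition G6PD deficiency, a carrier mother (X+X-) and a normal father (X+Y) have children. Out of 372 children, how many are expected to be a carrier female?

Cross: X+X- × X+Y
Offspring: 1 X+X+, 1 X+Y, 1 X+X-, 1 X-Y
Probability of a carrier female: 1/4
Expected count = 1/4 × 372 = 93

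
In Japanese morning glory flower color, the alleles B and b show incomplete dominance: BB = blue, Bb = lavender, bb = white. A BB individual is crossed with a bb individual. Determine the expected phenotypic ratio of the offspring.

Punnett square for BB × bb:
Offspring genotypes: 4 Bb
Phenotype counts: 4 lavender
Ratio: all lavender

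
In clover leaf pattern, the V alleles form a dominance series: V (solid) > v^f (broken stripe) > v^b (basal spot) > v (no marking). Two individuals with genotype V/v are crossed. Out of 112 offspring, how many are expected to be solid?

Cross: V/v × V/v
Allele dominance: V > v^f > v^b > v
Offspring genotypes: 1 V/V, 2 V/v, 1 v/v
Phenotype counts: 3 solid, 1 unmarked
solid: 3 out of 4 → fraction 3/4
Expected count = 3/4 × 112 = 84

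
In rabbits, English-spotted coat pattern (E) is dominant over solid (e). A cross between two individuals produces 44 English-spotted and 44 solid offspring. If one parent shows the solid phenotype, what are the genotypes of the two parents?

Observed offspring: 44 English-spotted, 44 solid
The observed ratio simplifies to 1:1. One parent shows solid, so its genotype must be ee. A 1:1 offspring split requires the other parent to be heterozygous (Ee).
Parent genotypes: ee × Ee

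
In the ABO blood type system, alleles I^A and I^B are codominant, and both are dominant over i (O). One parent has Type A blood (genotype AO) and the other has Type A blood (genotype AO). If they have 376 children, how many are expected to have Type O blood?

Cross: AO × AO
Possible offspring genotypes: 1 AA, 2 AO, 1 OO
Blood type counts: 3 Type A, 1 Type O
Probability of Type O: 1/4
Expected count = 1/4 × 376 = 94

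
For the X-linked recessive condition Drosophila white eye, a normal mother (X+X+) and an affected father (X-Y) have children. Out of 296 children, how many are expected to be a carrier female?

Cross: X+X+ × X-Y
Offspring: 2 X+X-, 2 X+Y
Probability of a carrier female: 2/4 = 1/2
Expected count = 1/2 × 296 = 148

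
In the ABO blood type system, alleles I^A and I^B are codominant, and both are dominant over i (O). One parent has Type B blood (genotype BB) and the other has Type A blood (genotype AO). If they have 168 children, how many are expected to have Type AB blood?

Cross: BB × AO
Possible offspring genotypes: 2 AB, 2 BO
Blood type counts: 2 Type AB, 2 Type B
Probability of Type AB: 2/4 = 1/2
Expected count = 1/2 × 168 = 84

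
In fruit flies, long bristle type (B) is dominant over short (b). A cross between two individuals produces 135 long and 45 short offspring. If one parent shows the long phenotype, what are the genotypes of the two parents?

Observed offspring: 135 long, 45 short
The observed ratio simplifies to 3:1. Short (bb) offspring appear, so each parent must contribute one b allele. The parent stated to show long carries B, so it is Bb. The other parent is then either Bb or bb: Bb × bb would give a 1:1 split, whereas Bb × Bb gives 3:1 — matching the data. So both parents are heterozygous (Bb × Bb).
Parent genotypes: Bb × Bb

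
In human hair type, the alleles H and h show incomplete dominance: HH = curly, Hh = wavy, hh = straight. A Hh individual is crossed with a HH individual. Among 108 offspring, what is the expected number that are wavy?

Punnett square for Hh × HH:
Offspring genotypes: 2 HH, 2 Hh
Phenotype counts: 2 curly, 2 wavy
wavy: 2 out of 4 → fraction 1/2
Expected count = 1/2 × 108 = 54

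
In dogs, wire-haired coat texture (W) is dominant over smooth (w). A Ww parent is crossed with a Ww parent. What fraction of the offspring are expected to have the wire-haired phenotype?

Punnett square for Ww × Ww:
Offspring genotypes: 1 WW, 2 Ww, 1 ww
Total offspring: 4
Count with target: 3
Probability: 3/4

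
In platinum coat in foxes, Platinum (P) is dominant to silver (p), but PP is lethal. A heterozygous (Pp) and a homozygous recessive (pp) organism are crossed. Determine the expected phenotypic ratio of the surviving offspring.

Cross: Pp × pp
Punnett square offspring (before lethality): 2 Pp, 2 pp
No PP offspring are produced in this cross.
Ratio: 1 platinum : 1 silver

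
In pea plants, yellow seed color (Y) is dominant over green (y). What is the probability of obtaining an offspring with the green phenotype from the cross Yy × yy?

Punnett square for Yy × yy:
Offspring genotypes: 2 Yy, 2 yy
Total offspring: 4
Count with target: 2
Probability: 2/4 = 1/2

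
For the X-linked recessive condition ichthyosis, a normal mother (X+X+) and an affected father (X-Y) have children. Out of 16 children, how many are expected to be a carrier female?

Cross: X+X+ × X-Y
Offspring: 2 X+X-, 2 X+Y
Probability of a carrier female: 2/4 = 1/2
Expected count = 1/2 × 16 = 8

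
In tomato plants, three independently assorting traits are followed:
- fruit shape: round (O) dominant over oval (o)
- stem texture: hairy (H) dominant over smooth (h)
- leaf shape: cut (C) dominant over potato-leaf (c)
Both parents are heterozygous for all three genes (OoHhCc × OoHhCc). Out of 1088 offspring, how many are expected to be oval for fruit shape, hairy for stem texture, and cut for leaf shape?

Trihybrid cross: OoHhCc × OoHhCc
Each trait segregates independently with a 3:1 phenotypic ratio, so each gene contributes 3/4 (dominant) or 1/4 (recessive).
Target: oval (fruit shape), hairy (stem texture), cut (leaf shape)
Probability = product of independent per-trait probabilities
= 1/4 × 3/4 × 3/4 = 9/64
Expected count = 9/64 × 1088 = 153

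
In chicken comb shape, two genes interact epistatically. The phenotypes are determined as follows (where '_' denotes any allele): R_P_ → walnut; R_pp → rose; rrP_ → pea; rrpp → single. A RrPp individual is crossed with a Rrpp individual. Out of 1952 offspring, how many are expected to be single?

Cross: RrPp × Rrpp — consider each gene separately:
R gene: Rr × Rr → 1 RR, 2 Rr, 1 rr → 3 R_ : 1 rr (out of 4)
P gene: Pp × pp → 2 Pp, 2 pp → 2 P_ : 2 pp (out of 4)
Genotype classes (out of 4 × 4 = 16): R_P_ = 3×2 = 6; R_pp = 3×2 = 6; rrP_ = 1×2 = 2; rrpp = 1×2 = 2
Apply the phenotype rules: R_P_ (6) → walnut; R_pp (6) → rose; rrP_ (2) → pea; rrpp (2) → single
Phenotype counts (out of 16): 6 walnut, 6 rose, 2 pea, 2 single
single: 2 out of 16 → fraction 1/8
Expected count = 1/8 × 1952 = 244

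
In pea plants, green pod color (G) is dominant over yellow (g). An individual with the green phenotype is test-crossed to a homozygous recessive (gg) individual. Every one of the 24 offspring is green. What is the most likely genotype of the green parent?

Test cross: ? × gg
All offspring are green.
If the unknown parent were heterozygous (Gg), about half of 24 offspring would be yellow; none are. The unknown parent is most likely homozygous dominant (GG).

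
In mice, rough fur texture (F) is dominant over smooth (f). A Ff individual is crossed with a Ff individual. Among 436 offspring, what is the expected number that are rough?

Punnett square for Ff × Ff:
Offspring genotypes: 1 FF, 2 Ff, 1 ff
rough: 3, smooth: 1
rough: 3 out of 4 → fraction 3/4
Expected count = 3/4 × 436 = 327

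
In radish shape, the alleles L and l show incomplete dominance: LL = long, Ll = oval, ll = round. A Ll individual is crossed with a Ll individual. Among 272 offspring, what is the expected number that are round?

Punnett square for Ll × Ll:
Offspring genotypes: 1 LL, 2 Ll, 1 ll
Phenotype counts: 1 long, 2 oval, 1 round
round: 1 out of 4 → fraction 1/4
Expected count = 1/4 × 272 = 68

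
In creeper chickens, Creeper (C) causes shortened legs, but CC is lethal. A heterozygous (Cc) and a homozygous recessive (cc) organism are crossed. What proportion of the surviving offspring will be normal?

Cross: Cc × cc
Punnett square offspring (before lethality): 2 Cc, 2 cc
No CC offspring are produced in this cross.
normal: 2 out of 4
Probability: 2/4 = 1/2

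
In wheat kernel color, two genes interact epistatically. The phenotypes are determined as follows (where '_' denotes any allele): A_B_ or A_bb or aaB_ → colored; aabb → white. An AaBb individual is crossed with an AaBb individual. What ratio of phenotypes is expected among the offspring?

Cross: AaBb × AaBb — consider each gene separately:
A gene: Aa × Aa → 1 AA, 2 Aa, 1 aa → 3 A_ : 1 aa (out of 4)
B gene: Bb × Bb → 1 BB, 2 Bb, 1 bb → 3 B_ : 1 bb (out of 4)
Genotype classes (out of 4 × 4 = 16): A_B_ = 3×3 = 9; A_bb = 3×1 = 3; aaB_ = 1×3 = 3; aabb = 1×1 = 1
Apply the phenotype rules: A_B_ (9) + A_bb (3) + aaB_ (3) → colored; aabb (1) → white
Phenotype counts (out of 16): 15 colored, 1 white
Ratio: 15 colored : 1 white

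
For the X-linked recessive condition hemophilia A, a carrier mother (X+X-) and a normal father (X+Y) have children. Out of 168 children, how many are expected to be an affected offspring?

Cross: X+X- × X+Y
Offspring: 1 X+X+, 1 X+Y, 1 X+X-, 1 X-Y
Probability of an affected offspring: 1/4
Expected count = 1/4 × 168 = 42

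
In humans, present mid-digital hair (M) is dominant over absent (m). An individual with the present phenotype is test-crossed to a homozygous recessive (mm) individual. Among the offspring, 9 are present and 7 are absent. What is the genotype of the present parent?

Test cross: ? × mm
Offspring: 9 present, 7 absent — approximately 1:1.
A 1:1 ratio in a test cross indicates the unknown parent is heterozygous (Mm).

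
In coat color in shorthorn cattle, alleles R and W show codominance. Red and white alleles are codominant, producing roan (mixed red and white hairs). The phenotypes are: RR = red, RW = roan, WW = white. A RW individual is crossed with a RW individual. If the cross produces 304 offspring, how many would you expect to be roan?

Punnett square for RW × RW:
Offspring genotypes: 1 RR, 2 RW, 1 WW
Phenotype counts: 1 red, 2 roan, 1 white
roan: 2 out of 4 → fraction 1/2
Expected count = 1/2 × 304 = 152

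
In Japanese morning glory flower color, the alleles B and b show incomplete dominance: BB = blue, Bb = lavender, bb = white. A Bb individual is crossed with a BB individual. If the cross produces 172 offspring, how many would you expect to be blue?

Punnett square for Bb × BB:
Offspring genotypes: 2 BB, 2 Bb
Phenotype counts: 2 blue, 2 lavender
blue: 2 out of 4 → fraction 1/2
Expected count = 1/2 × 172 = 86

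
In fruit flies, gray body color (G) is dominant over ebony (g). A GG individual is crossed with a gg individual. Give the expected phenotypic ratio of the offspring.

Punnett square for GG × gg:
Offspring genotypes: 4 Gg
gray: 4, ebony: 0
Ratio: all gray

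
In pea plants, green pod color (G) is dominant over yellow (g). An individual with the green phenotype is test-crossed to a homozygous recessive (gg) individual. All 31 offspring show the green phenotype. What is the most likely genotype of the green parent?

Test cross: ? × gg
All offspring are green.
If the unknown parent were heterozygous (Gg), about half of 31 offspring would be yellow; none are. The unknown parent is most likely homozygous dominant (GG).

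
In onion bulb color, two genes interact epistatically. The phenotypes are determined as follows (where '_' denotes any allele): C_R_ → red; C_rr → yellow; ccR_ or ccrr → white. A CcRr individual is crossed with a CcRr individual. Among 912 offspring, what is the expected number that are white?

Cross: CcRr × CcRr — consider each gene separately:
C gene: Cc × Cc → 1 CC, 2 Cc, 1 cc → 3 C_ : 1 cc (out of 4)
R gene: Rr × Rr → 1 RR, 2 Rr, 1 rr → 3 R_ : 1 rr (out of 4)
Genotype classes (out of 4 × 4 = 16): C_R_ = 3×3 = 9; C_rr = 3×1 = 3; ccR_ = 1×3 = 3; ccrr = 1×1 = 1
Apply the phenotype rules: C_R_ (9) → red; C_rr (3) → yellow; ccR_ (3) + ccrr (1) → white
Phenotype counts (out of 16): 9 red, 3 yellow, 4 white
white: 4 out of 16 → fraction 1/4
Expected count = 1/4 × 912 = 228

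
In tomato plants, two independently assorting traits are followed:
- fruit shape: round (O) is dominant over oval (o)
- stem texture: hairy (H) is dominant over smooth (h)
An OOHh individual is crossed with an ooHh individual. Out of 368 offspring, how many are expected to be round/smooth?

Dihybrid cross OOHh × ooHh — consider each gene separately:
fruit shape: OO × oo → 4 Oo → 4 O_ (out of 4)
stem texture: Hh × Hh → 1 HH, 2 Hh, 1 hh → 3 H_ : 1 hh (out of 4)
Combine (counts out of 4 × 4 = 16): round/hairy (O_H_) = 4×3 = 12; round/smooth (O_hh) = 4×1 = 4
Phenotype counts (out of 16): 12 round/hairy, 4 round/smooth
round/smooth: 4 out of 16 → fraction 1/4
Expected count = 1/4 × 368 = 92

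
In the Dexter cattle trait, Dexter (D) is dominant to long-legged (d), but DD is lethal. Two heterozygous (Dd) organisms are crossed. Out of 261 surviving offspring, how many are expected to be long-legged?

Cross: Dd × Dd
Punnett square offspring (before lethality): 1 DD, 2 Dd, 1 dd
The DD genotype is lethal (embryos die); surviving offspring: 2 Dd, 1 dd
long-legged: 1 out of 3 → fraction 1/3
Expected count = 1/3 × 261 = 87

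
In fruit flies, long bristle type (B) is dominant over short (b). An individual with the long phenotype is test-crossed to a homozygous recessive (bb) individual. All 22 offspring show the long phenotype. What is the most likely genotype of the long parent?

Test cross: ? × bb
All offspring are long.
If the unknown parent were heterozygous (Bb), about half of 22 offspring would be short; none are. The unknown parent is most likely homozygous dominant (BB).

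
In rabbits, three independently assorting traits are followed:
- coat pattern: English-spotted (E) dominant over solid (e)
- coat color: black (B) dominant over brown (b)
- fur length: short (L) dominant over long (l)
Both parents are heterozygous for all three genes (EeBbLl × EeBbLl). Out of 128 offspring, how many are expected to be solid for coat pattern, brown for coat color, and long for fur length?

Trihybrid cross: EeBbLl × EeBbLl
Each trait segregates independently with a 3:1 phenotypic ratio, so each gene contributes 3/4 (dominant) or 1/4 (recessive).
Target: solid (coat pattern), brown (coat color), long (fur length)
Probability = product of independent per-trait probabilities
= 1/4 × 1/4 × 1/4 = 1/64
Expected count = 1/64 × 128 = 2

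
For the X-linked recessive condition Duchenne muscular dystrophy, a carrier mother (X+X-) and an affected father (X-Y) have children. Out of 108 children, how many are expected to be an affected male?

Cross: X+X- × X-Y
Offspring: 1 X+X-, 1 X+Y, 1 X-X-, 1 X-Y
Probability of an affected male: 1/4
Expected count = 1/4 × 108 = 27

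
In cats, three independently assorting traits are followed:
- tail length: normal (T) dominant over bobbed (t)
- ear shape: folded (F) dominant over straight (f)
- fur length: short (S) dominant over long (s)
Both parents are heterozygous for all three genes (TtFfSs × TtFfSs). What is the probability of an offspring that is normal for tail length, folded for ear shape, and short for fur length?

Trihybrid cross: TtFfSs × TtFfSs
Each trait segregates independently with a 3:1 phenotypic ratio, so each gene contributes 3/4 (dominant) or 1/4 (recessive).
Target: normal (tail length), folded (ear shape), short (fur length)
Probability = product of independent per-trait probabilities
= 3/4 × 3/4 × 3/4 = 27/64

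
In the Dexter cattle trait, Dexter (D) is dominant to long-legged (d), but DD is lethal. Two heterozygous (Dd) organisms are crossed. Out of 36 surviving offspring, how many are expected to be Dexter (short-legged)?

Cross: Dd × Dd
Punnett square offspring (before lethality): 1 DD, 2 Dd, 1 dd
The DD genotype is lethal (embryos die); surviving offspring: 2 Dd, 1 dd
Dexter (short-legged): 2 out of 3 → fraction 2/3
Expected count = 2/3 × 36 = 24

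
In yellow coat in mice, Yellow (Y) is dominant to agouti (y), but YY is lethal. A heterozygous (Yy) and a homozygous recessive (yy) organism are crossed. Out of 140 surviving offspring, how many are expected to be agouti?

Cross: Yy × yy
Punnett square offspring (before lethality): 2 Yy, 2 yy
No YY offspring are produced in this cross.
agouti: 2 out of 4 → fraction 1/2
Expected count = 1/2 × 140 = 70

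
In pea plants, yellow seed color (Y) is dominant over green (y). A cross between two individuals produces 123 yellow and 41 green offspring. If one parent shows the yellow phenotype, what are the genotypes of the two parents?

Observed offspring: 123 yellow, 41 green
The observed ratio simplifies to 3:1. Green (yy) offspring appear, so each parent must contribute one y allele. The parent stated to show yellow carries Y, so it is Yy. The other parent is then either Yy or yy: Yy × yy would give a 1:1 split, whereas Yy × Yy gives 3:1 — matching the data. So both parents are heterozygous (Yy × Yy).
Parent genotypes: Yy × Yy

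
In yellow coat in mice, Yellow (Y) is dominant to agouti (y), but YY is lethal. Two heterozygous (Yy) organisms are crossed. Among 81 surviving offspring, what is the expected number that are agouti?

Cross: Yy × Yy
Punnett square offspring (before lethality): 1 YY, 2 Yy, 1 yy
The YY genotype is lethal (embryos die); surviving offspring: 2 Yy, 1 yy
agouti: 1 out of 3 → fraction 1/3
Expected count = 1/3 × 81 = 27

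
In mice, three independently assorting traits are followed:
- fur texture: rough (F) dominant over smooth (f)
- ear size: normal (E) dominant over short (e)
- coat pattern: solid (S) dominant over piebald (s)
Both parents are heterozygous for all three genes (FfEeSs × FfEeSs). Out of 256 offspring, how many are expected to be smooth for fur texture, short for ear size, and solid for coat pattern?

Trihybrid cross: FfEeSs × FfEeSs
Each trait segregates independently with a 3:1 phenotypic ratio, so each gene contributes 3/4 (dominant) or 1/4 (recessive).
Target: smooth (fur texture), short (ear size), solid (coat pattern)
Probability = product of independent per-trait probabilities
= 1/4 × 1/4 × 3/4 = 3/64
Expected count = 3/64 × 256 = 12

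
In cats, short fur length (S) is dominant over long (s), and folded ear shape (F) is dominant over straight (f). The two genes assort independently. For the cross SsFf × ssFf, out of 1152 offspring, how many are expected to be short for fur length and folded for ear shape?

Dihybrid cross SsFf × ssFf — consider each gene separately:
fur length: Ss × ss → 2 Ss, 2 ss → 2 S_ : 2 ss (out of 4)
ear shape: Ff × Ff → 1 FF, 2 Ff, 1 ff → 3 F_ : 1 ff (out of 4)
Looking for: short (S_) and folded (F_)
P(short) = 2/4, P(folded) = 3/4
P(both) = 2/4 × 3/4 = 6/16 = 3/8
Expected count = 3/8 × 1152 = 432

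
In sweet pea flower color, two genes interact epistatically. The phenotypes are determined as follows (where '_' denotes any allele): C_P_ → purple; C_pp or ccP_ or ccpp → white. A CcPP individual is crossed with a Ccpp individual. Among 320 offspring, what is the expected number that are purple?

Cross: CcPP × Ccpp — consider each gene separately:
C gene: Cc × Cc → 1 CC, 2 Cc, 1 cc → 3 C_ : 1 cc (out of 4)
P gene: PP × pp → 4 Pp → 4 P_ (out of 4)
Genotype classes (out of 4 × 4 = 16): C_P_ = 3×4 = 12; ccP_ = 1×4 = 4
Apply the phenotype rules: C_P_ (12) → purple; ccP_ (4) → white
Phenotype counts (out of 16): 12 purple, 4 white
purple: 12 out of 16 → fraction 3/4
Expected count = 3/4 × 320 = 240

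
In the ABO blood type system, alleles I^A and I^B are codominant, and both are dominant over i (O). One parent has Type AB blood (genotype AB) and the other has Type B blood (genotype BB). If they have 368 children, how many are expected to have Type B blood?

Cross: AB × BB
Possible offspring genotypes: 2 AB, 2 BB
Blood type counts: 2 Type AB, 2 Type B
Probability of Type B: 2/4 = 1/2
Expected count = 1/2 × 368 = 184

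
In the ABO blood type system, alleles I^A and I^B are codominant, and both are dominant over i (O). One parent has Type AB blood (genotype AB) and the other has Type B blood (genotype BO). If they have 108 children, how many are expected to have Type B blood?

Cross: AB × BO
Possible offspring genotypes: 1 AB, 1 AO, 1 BB, 1 BO
Blood type counts: 1 Type AB, 1 Type A, 2 Type B
Probability of Type B: 2/4 = 1/2
Expected count = 1/2 × 108 = 54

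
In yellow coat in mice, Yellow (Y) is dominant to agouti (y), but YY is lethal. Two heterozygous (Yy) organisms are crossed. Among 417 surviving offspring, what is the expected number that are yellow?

Cross: Yy × Yy
Punnett square offspring (before lethality): 1 YY, 2 Yy, 1 yy
The YY genotype is lethal (embryos die); surviving offspring: 2 Yy, 1 yy
yellow: 2 out of 3 → fraction 2/3
Expected count = 2/3 × 417 = 278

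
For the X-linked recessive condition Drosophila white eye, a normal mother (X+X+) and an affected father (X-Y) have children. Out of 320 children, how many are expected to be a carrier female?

Cross: X+X+ × X-Y
Offspring: 2 X+X-, 2 X+Y
Probability of a carrier female: 2/4 = 1/2
Expected count = 1/2 × 320 = 160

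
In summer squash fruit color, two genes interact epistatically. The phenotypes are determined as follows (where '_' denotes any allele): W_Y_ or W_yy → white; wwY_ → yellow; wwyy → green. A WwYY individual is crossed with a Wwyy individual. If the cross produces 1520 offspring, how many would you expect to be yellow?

Cross: WwYY × Wwyy — consider each gene separately:
W gene: Ww × Ww → 1 WW, 2 Ww, 1 ww → 3 W_ : 1 ww (out of 4)
Y gene: YY × yy → 4 Yy → 4 Y_ (out of 4)
Genotype classes (out of 4 × 4 = 16): W_Y_ = 3×4 = 12; wwY_ = 1×4 = 4
Apply the phenotype rules: W_Y_ (12) → white; wwY_ (4) → yellow
Phenotype counts (out of 16): 12 white, 4 yellow
yellow: 4 out of 16 → fraction 1/4
Expected count = 1/4 × 1520 = 380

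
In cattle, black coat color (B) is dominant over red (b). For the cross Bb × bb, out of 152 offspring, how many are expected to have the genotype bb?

Punnett square for Bb × bb:
Offspring genotypes: 2 Bb, 2 bb
Total offspring: 4
Count with target: 2
Probability: 2/4 = 1/2
Expected count = 1/2 × 152 = 76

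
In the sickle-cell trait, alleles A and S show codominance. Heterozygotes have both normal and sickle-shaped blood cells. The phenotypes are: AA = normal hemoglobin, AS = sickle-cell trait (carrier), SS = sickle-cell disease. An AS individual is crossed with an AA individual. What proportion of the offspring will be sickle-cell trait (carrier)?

Punnett square for AS × AA:
Offspring genotypes: 2 AA, 2 AS
Phenotype counts: 2 normal hemoglobin, 2 sickle-cell trait (carrier)
sickle-cell trait (carrier): 2 out of 4
Probability: 2/4 = 1/2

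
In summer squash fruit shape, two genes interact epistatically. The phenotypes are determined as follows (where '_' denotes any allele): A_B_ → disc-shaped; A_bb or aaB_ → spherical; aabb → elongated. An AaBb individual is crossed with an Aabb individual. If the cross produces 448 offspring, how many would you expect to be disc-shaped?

Cross: AaBb × Aabb — consider each gene separately:
A gene: Aa × Aa → 1 AA, 2 Aa, 1 aa → 3 A_ : 1 aa (out of 4)
B gene: Bb × bb → 2 Bb, 2 bb → 2 B_ : 2 bb (out of 4)
Genotype classes (out of 4 × 4 = 16): A_B_ = 3×2 = 6; A_bb = 3×2 = 6; aaB_ = 1×2 = 2; aabb = 1×2 = 2
Apply the phenotype rules: A_B_ (6) → disc-shaped; A_bb (6) + aaB_ (2) → spherical; aabb (2) → elongated
Phenotype counts (out of 16): 6 disc-shaped, 8 spherical, 2 elongated
disc-shaped: 6 out of 16 → fraction 3/8
Expected count = 3/8 × 448 = 168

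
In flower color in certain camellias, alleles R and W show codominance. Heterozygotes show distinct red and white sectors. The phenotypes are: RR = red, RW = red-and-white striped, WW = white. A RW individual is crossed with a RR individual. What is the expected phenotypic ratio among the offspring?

Punnett square for RW × RR:
Offspring genotypes: 2 RR, 2 RW
Phenotype counts: 2 red, 2 red-and-white striped
Ratio: 1 red : 1 red-and-white striped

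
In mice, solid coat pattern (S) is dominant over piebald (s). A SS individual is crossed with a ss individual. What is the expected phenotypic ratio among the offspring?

Punnett square for SS × ss:
Offspring genotypes: 4 Ss
solid: 4, piebald: 0
Ratio: all solid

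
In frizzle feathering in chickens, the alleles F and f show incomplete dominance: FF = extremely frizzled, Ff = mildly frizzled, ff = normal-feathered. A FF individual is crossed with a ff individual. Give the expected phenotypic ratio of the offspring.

Punnett square for FF × ff:
Offspring genotypes: 4 Ff
Phenotype counts: 4 mildly frizzled
Ratio: all mildly frizzled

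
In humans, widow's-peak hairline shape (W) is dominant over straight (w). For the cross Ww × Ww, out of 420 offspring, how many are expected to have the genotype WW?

Punnett square for Ww × Ww:
Offspring genotypes: 1 WW, 2 Ww, 1 ww
Total offspring: 4
Count with target: 1
Probability: 1/4
Expected count = 1/4 × 420 = 105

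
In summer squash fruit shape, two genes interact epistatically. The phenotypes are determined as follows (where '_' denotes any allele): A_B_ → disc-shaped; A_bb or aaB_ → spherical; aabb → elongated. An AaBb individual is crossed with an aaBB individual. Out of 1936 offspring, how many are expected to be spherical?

Cross: AaBb × aaBB — consider each gene separately:
A gene: Aa × aa → 2 Aa, 2 aa → 2 A_ : 2 aa (out of 4)
B gene: Bb × BB → 2 BB, 2 Bb → 4 B_ (out of 4)
Genotype classes (out of 4 × 4 = 16): A_B_ = 2×4 = 8; aaB_ = 2×4 = 8
Apply the phenotype rules: A_B_ (8) → disc-shaped; aaB_ (8) → spherical
Phenotype counts (out of 16): 8 disc-shaped, 8 spherical
spherical: 8 out of 16 → fraction 1/2
Expected count = 1/2 × 1936 = 968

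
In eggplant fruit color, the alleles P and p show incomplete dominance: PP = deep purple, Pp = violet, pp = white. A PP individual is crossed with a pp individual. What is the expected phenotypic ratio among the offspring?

Punnett square for PP × pp:
Offspring genotypes: 4 Pp
Phenotype counts: 4 violet
Ratio: all violet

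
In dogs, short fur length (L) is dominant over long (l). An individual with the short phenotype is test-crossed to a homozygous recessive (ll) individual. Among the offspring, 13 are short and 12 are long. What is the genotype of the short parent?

Test cross: ? × ll
Offspring: 13 short, 12 long — approximately 1:1.
A 1:1 ratio in a test cross indicates the unknown parent is heterozygous (Ll).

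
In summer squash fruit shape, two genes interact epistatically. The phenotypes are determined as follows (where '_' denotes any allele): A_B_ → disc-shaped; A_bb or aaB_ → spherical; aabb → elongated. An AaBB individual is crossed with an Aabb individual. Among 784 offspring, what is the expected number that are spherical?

Cross: AaBB × Aabb — consider each gene separately:
A gene: Aa × Aa → 1 AA, 2 Aa, 1 aa → 3 A_ : 1 aa (out of 4)
B gene: BB × bb → 4 Bb → 4 B_ (out of 4)
Genotype classes (out of 4 × 4 = 16): A_B_ = 3×4 = 12; aaB_ = 1×4 = 4
Apply the phenotype rules: A_B_ (12) → disc-shaped; aaB_ (4) → spherical
Phenotype counts (out of 16): 12 disc-shaped, 4 spherical
spherical: 4 out of 16 → fraction 1/4
Expected count = 1/4 × 784 = 196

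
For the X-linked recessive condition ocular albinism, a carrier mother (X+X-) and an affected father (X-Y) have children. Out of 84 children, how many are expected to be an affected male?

Cross: X+X- × X-Y
Offspring: 1 X+X-, 1 X+Y, 1 X-X-, 1 X-Y
Probability of an affected male: 1/4
Expected count = 1/4 × 84 = 21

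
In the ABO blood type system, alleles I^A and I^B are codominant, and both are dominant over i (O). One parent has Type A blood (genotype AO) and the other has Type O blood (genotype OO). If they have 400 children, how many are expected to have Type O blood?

Cross: AO × OO
Possible offspring genotypes: 2 AO, 2 OO
Blood type counts: 2 Type A, 2 Type O
Probability of Type O: 2/4 = 1/2
Expected count = 1/2 × 400 = 200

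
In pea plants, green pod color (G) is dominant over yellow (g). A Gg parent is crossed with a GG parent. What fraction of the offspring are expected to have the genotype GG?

Punnett square for Gg × GG:
Offspring genotypes: 2 GG, 2 Gg
Total offspring: 4
Count with target: 2
Probability: 2/4 = 1/2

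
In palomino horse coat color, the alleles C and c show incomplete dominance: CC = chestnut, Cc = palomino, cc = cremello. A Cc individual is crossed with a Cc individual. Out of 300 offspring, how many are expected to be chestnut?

Punnett square for Cc × Cc:
Offspring genotypes: 1 CC, 2 Cc, 1 cc
Phenotype counts: 1 chestnut, 2 palomino, 1 cremello
chestnut: 1 out of 4 → fraction 1/4
Expected count = 1/4 × 300 = 75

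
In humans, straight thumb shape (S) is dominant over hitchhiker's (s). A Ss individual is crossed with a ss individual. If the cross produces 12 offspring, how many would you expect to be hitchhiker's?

Punnett square for Ss × ss:
Offspring genotypes: 2 Ss, 2 ss
straight: 2, hitchhiker's: 2
hitchhiker's: 2 out of 4 → fraction 1/2
Expected count = 1/2 × 12 = 6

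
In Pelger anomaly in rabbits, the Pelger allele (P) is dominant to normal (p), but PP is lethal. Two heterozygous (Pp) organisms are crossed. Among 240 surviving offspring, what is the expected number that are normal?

Cross: Pp × Pp
Punnett square offspring (before lethality): 1 PP, 2 Pp, 1 pp
The PP genotype is lethal (embryos die); surviving offspring: 2 Pp, 1 pp
normal: 1 out of 3 → fraction 1/3
Expected count = 1/3 × 240 = 80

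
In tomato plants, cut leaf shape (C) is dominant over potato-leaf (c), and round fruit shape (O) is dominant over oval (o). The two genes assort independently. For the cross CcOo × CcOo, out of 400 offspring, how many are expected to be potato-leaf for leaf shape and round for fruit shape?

Dihybrid cross CcOo × CcOo — consider each gene separately:
leaf shape: Cc × Cc → 1 CC, 2 Cc, 1 cc → 3 C_ : 1 cc (out of 4)
fruit shape: Oo × Oo → 1 OO, 2 Oo, 1 oo → 3 O_ : 1 oo (out of 4)
Looking for: potato-leaf (cc) and round (O_)
P(potato-leaf) = 1/4, P(round) = 3/4
P(both) = 1/4 × 3/4 = 3/16
Expected count = 3/16 × 400 = 75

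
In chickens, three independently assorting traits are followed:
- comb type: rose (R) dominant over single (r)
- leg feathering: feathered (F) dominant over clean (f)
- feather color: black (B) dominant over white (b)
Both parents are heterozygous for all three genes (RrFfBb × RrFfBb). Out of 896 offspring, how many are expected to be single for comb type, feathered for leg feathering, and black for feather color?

Trihybrid cross: RrFfBb × RrFfBb
Each trait segregates independently with a 3:1 phenotypic ratio, so each gene contributes 3/4 (dominant) or 1/4 (recessive).
Target: single (comb type), feathered (leg feathering), black (feather color)
Probability = product of independent per-trait probabilities
= 1/4 × 3/4 × 3/4 = 9/64
Expected count = 9/64 × 896 = 126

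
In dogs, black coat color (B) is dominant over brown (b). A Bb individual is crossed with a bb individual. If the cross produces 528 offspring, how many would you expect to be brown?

Punnett square for Bb × bb:
Offspring genotypes: 2 Bb, 2 bb
black: 2, brown: 2
brown: 2 out of 4 → fraction 1/2
Expected count = 1/2 × 528 = 264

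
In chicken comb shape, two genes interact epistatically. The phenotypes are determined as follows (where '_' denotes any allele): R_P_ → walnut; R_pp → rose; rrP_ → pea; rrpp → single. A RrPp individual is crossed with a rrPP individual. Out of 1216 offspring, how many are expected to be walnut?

Cross: RrPp × rrPP — consider each gene separately:
R gene: Rr × rr → 2 Rr, 2 rr → 2 R_ : 2 rr (out of 4)
P gene: Pp × PP → 2 PP, 2 Pp → 4 P_ (out of 4)
Genotype classes (out of 4 × 4 = 16): R_P_ = 2×4 = 8; rrP_ = 2×4 = 8
Apply the phenotype rules: R_P_ (8) → walnut; rrP_ (8) → pea
Phenotype counts (out of 16): 8 walnut, 8 pea
walnut: 8 out of 16 → fraction 1/2
Expected count = 1/2 × 1216 = 608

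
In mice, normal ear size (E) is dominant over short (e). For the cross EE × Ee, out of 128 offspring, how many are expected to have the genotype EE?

Punnett square for EE × Ee:
Offspring genotypes: 2 EE, 2 Ee
Total offspring: 4
Count with target: 2
Probability: 2/4 = 1/2
Expected count = 1/2 × 128 = 64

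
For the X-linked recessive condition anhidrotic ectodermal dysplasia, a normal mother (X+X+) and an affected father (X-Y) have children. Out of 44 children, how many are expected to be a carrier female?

Cross: X+X+ × X-Y
Offspring: 2 X+X-, 2 X+Y
Probability of a carrier female: 2/4 = 1/2
Expected count = 1/2 × 44 = 22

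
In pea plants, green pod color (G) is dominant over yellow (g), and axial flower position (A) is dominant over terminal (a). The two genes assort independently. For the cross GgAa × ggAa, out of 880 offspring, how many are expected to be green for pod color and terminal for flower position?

Dihybrid cross GgAa × ggAa — consider each gene separately:
pod color: Gg × gg → 2 Gg, 2 gg → 2 G_ : 2 gg (out of 4)
flower position: Aa × Aa → 1 AA, 2 Aa, 1 aa → 3 A_ : 1 aa (out of 4)
Looking for: green (G_) and terminal (aa)
P(green) = 2/4, P(terminal) = 1/4
P(both) = 2/4 × 1/4 = 2/16 = 1/8
Expected count = 1/8 × 880 = 110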